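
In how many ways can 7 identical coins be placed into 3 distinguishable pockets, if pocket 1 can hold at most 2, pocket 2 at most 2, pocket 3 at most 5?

6

By stars and bars, unrestricted non-negative solutions to x_1+…+x_3 = 7 number C(7+2,2) = 36.
Subtract solutions that violate a single cap (substitute x_i' = x_i − (cap_i+1)): x_1 ≥ 3 gives C(6,2) = 15; x_2 ≥ 3 gives C(6,2) = 15; x_3 ≥ 6 gives C(3,2) = 3. Together 33.
Add back pairs where two caps are both exceeded: 3 + 0 + 0 = 3.
By inclusion–exclusion the count is 36 − 33 + 3 = 6.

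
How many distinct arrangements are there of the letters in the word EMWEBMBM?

1680

Letter multiplicities in EMWEBMBM: B×2, E×2, M×3, W×1.
So there are 8! / (3!·2!·2!) = 1680 distinguishable arrangements.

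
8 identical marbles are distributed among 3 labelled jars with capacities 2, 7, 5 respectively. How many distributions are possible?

17

By stars and bars, unrestricted non-negative solutions to x_1+…+x_3 = 8 number C(8+2,2) = 45.
Subtract solutions that violate a single cap (substitute x_i' = x_i − (cap_i+1)): x_1 ≥ 3 gives C(7,2) = 21; x_2 ≥ 8 gives C(2,2) = 1; x_3 ≥ 6 gives C(4,2) = 6. Together 28.
No two caps can be exceeded simultaneously, so the pair terms are all 0.
By inclusion–exclusion the count is 45 − 28 + 0 = 17.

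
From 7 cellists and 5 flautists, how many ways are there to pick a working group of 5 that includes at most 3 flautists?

Split by how many flautists are chosen (0 through 3).
Sum: C(5,0)·C(7,5) + C(5,1)·C(7,4) + C(5,2)·C(7,3) + C(5,3)·C(7,2) = 21 + 175 + 350 + 210 = 756.

756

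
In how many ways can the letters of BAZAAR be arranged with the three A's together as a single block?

Treat the 3 copies of A as a single block. The multiset to arrange is then {AAA, B, R, Z}, 4 items in all.
All 4 items are distinct, so there are (4)! = 24 arrangements.

24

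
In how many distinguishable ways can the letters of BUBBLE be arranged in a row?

120

BUBBLE has 6 letters with B appearing 3 times.
So there are 6! / (3!) = 120 distinguishable arrangements.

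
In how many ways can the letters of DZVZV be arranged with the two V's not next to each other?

18

There are 5!/(2!·2!) = 30 arrangements of DZVZV in total.
Arrangements with the V's together: treat VV as one letter, giving (4)!/(2!) = 12.
Subtracting, 30 − 12 = 18 arrangements keep the V's apart.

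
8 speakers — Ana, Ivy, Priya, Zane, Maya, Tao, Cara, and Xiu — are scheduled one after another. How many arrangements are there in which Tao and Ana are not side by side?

30240

Of the 8! = 40320 arrangements, those with Tao and Ana adjacent number 2 × 7! = 10080 (treat the pair as a block with 2 internal orders).
So 40320 − 10080 = 30240 arrangements keep them apart.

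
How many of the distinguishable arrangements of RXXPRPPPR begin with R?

420

With the first slot taken by R, it remains to arrange the other 8 letters (XXPRPPPR).
Those 8 letters have P appearing 4 times, R appearing twice, and X appearing twice, giving (8)!/(4!·2!·2!) = 420.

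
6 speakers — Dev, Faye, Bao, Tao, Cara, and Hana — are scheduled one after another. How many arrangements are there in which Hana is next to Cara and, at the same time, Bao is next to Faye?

Treat {Hana,Cara} as one block (2 orders) and {Bao,Faye} as another (2 orders).
That leaves 4 units to arrange: 2 × 2 × 4! = 4 × 24 = 96.

96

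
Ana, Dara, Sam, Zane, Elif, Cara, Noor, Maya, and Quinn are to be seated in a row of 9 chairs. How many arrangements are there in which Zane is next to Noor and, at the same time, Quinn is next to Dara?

Treat {Zane,Noor} as one block (2 orders) and {Quinn,Dara} as another (2 orders).
That leaves 7 units to arrange: 2 × 2 × 7! = 4 × 5040 = 20160.

20160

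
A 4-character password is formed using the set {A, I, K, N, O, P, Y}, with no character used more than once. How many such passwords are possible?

Choose and order 4 of the 7 symbols: the first character has 7 options, the next 6, then 5, 4.
7 × 6 × 5 × 4 = 840.

840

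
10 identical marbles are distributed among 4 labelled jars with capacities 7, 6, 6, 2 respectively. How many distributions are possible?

118

Without the upper bounds there are C(13,3) = 286 ways to split 10 among 4 jars.
Subtract solutions that violate a single cap (substitute x_i' = x_i − (cap_i+1)): x_1 ≥ 8 gives C(5,3) = 10; x_2 ≥ 7 gives C(6,3) = 20; x_3 ≥ 7 gives C(6,3) = 20; x_4 ≥ 3 gives C(10,3) = 120. Together 170.
Add back pairs where two caps are both exceeded: 0 + 0 + 0 + 0 + 1 + 1 = 2.
By inclusion–exclusion the count is 286 − 170 + 2 = 118.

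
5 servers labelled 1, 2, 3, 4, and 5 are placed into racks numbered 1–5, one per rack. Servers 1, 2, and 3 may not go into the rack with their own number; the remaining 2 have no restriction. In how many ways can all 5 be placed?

Let Aᵢ (for i ∈ {1, 2, 3}) be the placements that put server i in its forbidden rack. Any j of these fix j positions, leaving (5−j)! ways to fill the rest, and there are C(3,j) ways to pick which j.
By inclusion–exclusion, the number of valid placements is Σ_{j=0}^{3} (−1)^j C(3,j)·(5−j)!.
Computing: 120 − 72 + 18 − 2 = 64.

64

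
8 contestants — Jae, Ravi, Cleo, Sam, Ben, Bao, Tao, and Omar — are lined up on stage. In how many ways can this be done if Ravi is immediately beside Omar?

10080

Glue Ravi and Omar into one block (2 internal orders), leaving 7 units to arrange in a row.
So the count is 2·(7)! = 10080.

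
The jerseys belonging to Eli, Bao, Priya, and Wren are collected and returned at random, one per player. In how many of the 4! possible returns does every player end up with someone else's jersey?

9

Count assignments avoiding every fixed point. For any j of the 4 players fixed to their old jersey, the other 4−j can be arranged in (4−j)! ways.
By inclusion–exclusion this is Σ_{j=0}^{4} (−1)^j C(4,j)·(4−j)!.
Computing: 24 − 24 + 12 − 4 + 1 = 9.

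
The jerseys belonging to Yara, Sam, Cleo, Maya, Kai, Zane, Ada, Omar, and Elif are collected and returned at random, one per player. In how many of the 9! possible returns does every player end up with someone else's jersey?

Let Aᵢ be the assignments in which player i gets their old jersey. We want the size of the complement of A₁∪…∪A_9.
By inclusion–exclusion this is Σ_{j=0}^{9} (−1)^j C(9,j)·(9−j)!.
Computing: 362880 − 362880 + 181440 − 60480 + 15120 − 3024 + 504 − 72 + 9 − 1 = 133496.

133496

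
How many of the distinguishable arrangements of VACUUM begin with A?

With the first slot taken by A, it remains to arrange the other 5 letters (VCUUM).
Those 5 letters have U appearing twice, giving (5)!/(2!) = 60.

60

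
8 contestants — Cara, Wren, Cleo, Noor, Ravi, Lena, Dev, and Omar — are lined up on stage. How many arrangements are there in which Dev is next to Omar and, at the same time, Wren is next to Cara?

2880

Treat {Dev,Omar} as one block (2 orders) and {Wren,Cara} as another (2 orders).
That leaves 6 units to arrange: 2 × 2 × 6! = 4 × 720 = 2880.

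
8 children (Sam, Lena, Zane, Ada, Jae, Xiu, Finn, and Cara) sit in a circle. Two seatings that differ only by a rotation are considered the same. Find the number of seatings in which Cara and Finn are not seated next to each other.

All circular seatings of 8 people number (7)! = 5040.
Seatings with Cara beside Finn: treat them as a block with 2 internal orders, giving 2 × (6)! = 1440.
Subtracting, 5040 − 1440 = 3600.

3600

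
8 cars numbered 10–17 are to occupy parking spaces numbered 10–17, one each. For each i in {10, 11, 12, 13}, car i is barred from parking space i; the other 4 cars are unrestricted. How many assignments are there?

Let Aᵢ (for 10 ≤ i ≤ 13) be the placements that put car i in its forbidden parking space. Any j of these fix j positions, leaving (8−j)! ways to fill the rest, and there are C(4,j) ways to pick which j.
By inclusion–exclusion, the number of valid placements is Σ_{j=0}^{4} (−1)^j C(4,j)·(8−j)!.
Computing: 40320 − 20160 + 4320 − 480 + 24 = 24024.

24024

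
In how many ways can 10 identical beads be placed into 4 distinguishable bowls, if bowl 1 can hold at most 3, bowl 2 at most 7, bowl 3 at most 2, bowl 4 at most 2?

26

By stars and bars, unrestricted non-negative solutions to x_1+…+x_4 = 10 number C(10+3,3) = 286.
Subtract solutions that violate a single cap (substitute x_i' = x_i − (cap_i+1)): x_1 ≥ 4 gives C(9,3) = 84; x_2 ≥ 8 gives C(5,3) = 10; x_3 ≥ 3 gives C(10,3) = 120; x_4 ≥ 3 gives C(10,3) = 120. Together 334.
Add back pairs where two caps are both exceeded: 0 + 20 + 20 + 0 + 0 + 35 = 75.
Subtract triples: 0 + 0 + 1 + 0 = 1.
By inclusion–exclusion the count is 286 − 334 + 75 − 1 = 26.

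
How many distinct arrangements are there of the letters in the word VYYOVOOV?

The 8 letters of VYYOVOOV have repeats: O appearing 3 times, V appearing 3 times, and Y appearing twice.
The number of distinct arrangements is 8!/(3!·3!·2!) = 40320/72 = 560.

560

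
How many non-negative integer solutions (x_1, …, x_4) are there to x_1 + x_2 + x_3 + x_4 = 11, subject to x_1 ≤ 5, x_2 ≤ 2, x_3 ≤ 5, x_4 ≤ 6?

76

Ignoring the caps, the number of non-negative solutions to x_1+…+x_4 = 11 is C(14,3) = 364.
Subtract solutions that violate a single cap (substitute x_i' = x_i − (cap_i+1)): x_1 ≥ 6 gives C(8,3) = 56; x_2 ≥ 3 gives C(11,3) = 165; x_3 ≥ 6 gives C(8,3) = 56; x_4 ≥ 7 gives C(7,3) = 35. Together 312.
Add back pairs where two caps are both exceeded: 10 + 0 + 0 + 10 + 4 + 0 = 24.
By inclusion–exclusion the count is 364 − 312 + 24 = 76.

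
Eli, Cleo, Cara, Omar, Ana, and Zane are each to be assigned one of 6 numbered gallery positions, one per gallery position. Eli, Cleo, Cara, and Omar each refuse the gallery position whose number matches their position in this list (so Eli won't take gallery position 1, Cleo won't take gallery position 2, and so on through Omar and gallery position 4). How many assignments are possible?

362

Let Aᵢ (for 1 ≤ i ≤ 4) be the placements that put person i in their forbidden gallery position. Any j of these fix j positions, leaving (6−j)! ways to fill the rest, and there are C(4,j) ways to pick which j.
By inclusion–exclusion, the number of valid placements is Σ_{j=0}^{4} (−1)^j C(4,j)·(6−j)!.
Computing: 720 − 480 + 144 − 24 + 2 = 362.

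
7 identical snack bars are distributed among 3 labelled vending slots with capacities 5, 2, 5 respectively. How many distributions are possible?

15

By stars and bars, unrestricted non-negative solutions to x_1+…+x_3 = 7 number C(7+2,2) = 36.
Subtract solutions that violate a single cap (substitute x_i' = x_i − (cap_i+1)): x_1 ≥ 6 gives C(3,2) = 3; x_2 ≥ 3 gives C(6,2) = 15; x_3 ≥ 6 gives C(3,2) = 3. Together 21.
No two caps can be exceeded simultaneously, so the pair terms are all 0.
By inclusion–exclusion the count is 36 − 21 + 0 = 15.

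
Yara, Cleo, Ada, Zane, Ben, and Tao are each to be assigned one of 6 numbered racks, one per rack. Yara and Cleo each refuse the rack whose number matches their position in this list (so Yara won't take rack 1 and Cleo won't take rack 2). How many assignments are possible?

504

Let Aᵢ (for i ∈ {1, 2}) be the placements that put person i in their forbidden rack. Any j of these fix j positions, leaving (6−j)! ways to fill the rest, and there are C(2,j) ways to pick which j.
By inclusion–exclusion, the number of valid placements is Σ_{j=0}^{2} (−1)^j C(2,j)·(6−j)!.
Computing: 720 − 240 + 24 = 504.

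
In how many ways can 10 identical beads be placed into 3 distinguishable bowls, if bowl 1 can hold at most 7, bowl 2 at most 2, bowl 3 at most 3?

By stars and bars, unrestricted non-negative solutions to x_1+…+x_3 = 10 number C(10+2,2) = 66.
Subtract solutions that violate a single cap (substitute x_i' = x_i − (cap_i+1)): x_1 ≥ 8 gives C(4,2) = 6; x_2 ≥ 3 gives C(9,2) = 36; x_3 ≥ 4 gives C(8,2) = 28. Together 70.
Add back pairs where two caps are both exceeded: 0 + 0 + 10 = 10.
By inclusion–exclusion the count is 66 − 70 + 10 = 6.

6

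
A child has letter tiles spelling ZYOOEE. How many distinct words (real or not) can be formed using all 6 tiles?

The 6 letters of ZYOOEE have repeats: E appearing twice and O appearing twice.
Dividing 6! = 720 by 2!·2! = 4 for the repeated letters gives 180.

180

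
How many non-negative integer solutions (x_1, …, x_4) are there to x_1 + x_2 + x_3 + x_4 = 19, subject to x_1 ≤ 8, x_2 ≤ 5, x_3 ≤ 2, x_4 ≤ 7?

19

Ignoring the caps, the number of non-negative solutions to x_1+…+x_4 = 19 is C(22,3) = 1540.
Subtract solutions that violate a single cap (substitute x_i' = x_i − (cap_i+1)): x_1 ≥ 9 gives C(13,3) = 286; x_2 ≥ 6 gives C(16,3) = 560; x_3 ≥ 3 gives C(19,3) = 969; x_4 ≥ 8 gives C(14,3) = 364. Together 2179.
Add back pairs where two caps are both exceeded: 35 + 120 + 10 + 286 + 56 + 165 = 672.
Subtract triples: 4 + 0 + 0 + 10 = 14.
By inclusion–exclusion the count is 1540 − 2179 + 672 − 14 = 19.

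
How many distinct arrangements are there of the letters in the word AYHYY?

20

Letter multiplicities in AYHYY: A×1, H×1, Y×3.
The number of distinct arrangements is 5!/(3!) = 120/6 = 20.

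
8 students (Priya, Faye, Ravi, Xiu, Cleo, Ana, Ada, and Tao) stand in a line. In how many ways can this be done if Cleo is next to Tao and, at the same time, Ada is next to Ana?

Treat {Cleo,Tao} as one block (2 orders) and {Ada,Ana} as another (2 orders).
That leaves 6 units to arrange: 2 × 2 × 6! = 4 × 720 = 2880.

2880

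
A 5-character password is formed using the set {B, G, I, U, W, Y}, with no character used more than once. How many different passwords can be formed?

720

Choose and order 5 of the 6 symbols: the first character has 6 options, the next 5, and so on down to 2.
That product is 6 × 5 × 4 × 3 × 2 = 720.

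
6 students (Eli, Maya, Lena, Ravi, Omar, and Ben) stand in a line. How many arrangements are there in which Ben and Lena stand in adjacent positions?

Place the 4 others and the Ben-Lena pair as 5 objects in a line; the pair has 2 internal arrangements.
That gives 2 × 5! = 2 × 120 = 240.

240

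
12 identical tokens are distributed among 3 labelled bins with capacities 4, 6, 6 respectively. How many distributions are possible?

Ignoring the caps, the number of non-negative solutions to x_1+…+x_3 = 12 is C(14,2) = 91.
Subtract solutions that violate a single cap (substitute x_i' = x_i − (cap_i+1)): x_1 ≥ 5 gives C(9,2) = 36; x_2 ≥ 7 gives C(7,2) = 21; x_3 ≥ 7 gives C(7,2) = 21. Together 78.
Add back pairs where two caps are both exceeded: 1 + 1 + 0 = 2.
By inclusion–exclusion the count is 91 − 78 + 2 = 15.

15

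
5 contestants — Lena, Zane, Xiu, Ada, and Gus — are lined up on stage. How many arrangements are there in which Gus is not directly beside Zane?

There are 5! = 120 arrangements in all. If Gus and Zane are adjacent, merging them into one block gives 2·(4)! = 48 arrangements.
Complementary counting: 120 − 48 = 72.

72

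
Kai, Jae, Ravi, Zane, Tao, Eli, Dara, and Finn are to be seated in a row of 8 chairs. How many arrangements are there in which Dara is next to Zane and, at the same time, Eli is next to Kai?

Treat {Dara,Zane} as one block (2 orders) and {Eli,Kai} as another (2 orders).
That leaves 6 units to arrange: 2 × 2 × 6! = 4 × 720 = 2880.

2880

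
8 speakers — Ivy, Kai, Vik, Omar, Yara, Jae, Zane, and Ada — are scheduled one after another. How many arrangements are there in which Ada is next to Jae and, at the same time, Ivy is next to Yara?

Treat {Ada,Jae} as one block (2 orders) and {Ivy,Yara} as another (2 orders).
That leaves 6 units to arrange: 2 × 2 × 6! = 4 × 720 = 2880.

2880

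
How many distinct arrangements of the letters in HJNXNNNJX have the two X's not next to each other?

There are 9!/(4!·2!·2!) = 3780 arrangements of HJNXNNNJX in total.
If the two X's are adjacent, glue them into one block, leaving 8 items to arrange: (8)!/(4!·2!) = 840 ways.
Subtracting, 3780 − 840 = 2940 arrangements keep the X's apart.

2940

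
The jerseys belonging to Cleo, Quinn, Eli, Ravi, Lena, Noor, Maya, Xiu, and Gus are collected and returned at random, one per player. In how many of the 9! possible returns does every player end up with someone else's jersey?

Let Aᵢ be the assignments in which player i gets their old jersey. We want the size of the complement of A₁∪…∪A_9.
By inclusion–exclusion this is Σ_{j=0}^{9} (−1)^j C(9,j)·(9−j)!.
Computing: 362880 − 362880 + 181440 − 60480 + 15120 − 3024 + 504 − 72 + 9 − 1 = 133496.

133496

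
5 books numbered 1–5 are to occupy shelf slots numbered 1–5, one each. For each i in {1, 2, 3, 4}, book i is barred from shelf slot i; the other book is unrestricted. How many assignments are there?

Let Aᵢ (for 1 ≤ i ≤ 4) be the placements that put book i in its forbidden shelf slot. Any j of these fix j positions, leaving (5−j)! ways to fill the rest, and there are C(4,j) ways to pick which j.
By inclusion–exclusion, the number of valid placements is Σ_{j=0}^{4} (−1)^j C(4,j)·(5−j)!.
Computing: 120 − 96 + 36 − 8 + 1 = 53.

53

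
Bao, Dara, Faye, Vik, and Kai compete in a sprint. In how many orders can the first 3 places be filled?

60

There are 5 choices for 1st place, 4 for 2nd, and 3 for 3rd.
That gives 5 × 4 × 3 = 60.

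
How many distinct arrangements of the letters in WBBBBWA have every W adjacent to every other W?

Treat the 2 copies of W as a single block. The multiset to arrange is then {WW, A, B, B, B, B}, 6 items in all.
That gives (6)!/(4!) = 30 arrangements.

30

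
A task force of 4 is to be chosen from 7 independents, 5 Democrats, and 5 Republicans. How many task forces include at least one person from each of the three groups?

1225

Total 4-person selections from all 17: C(17,4) = 2380.
Subtract selections that omit an entire group: no independents → C(10,4) = 210; no Democrats → C(12,4) = 495; no Republicans → C(12,4) = 495.
Add back selections omitting two groups (i.e. drawn from a single group): C(7,4) + C(5,4) + C(5,4) = 45.
By inclusion–exclusion: 2380 − 1200 + 45 = 1225.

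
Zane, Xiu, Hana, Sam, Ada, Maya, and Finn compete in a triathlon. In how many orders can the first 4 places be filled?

840

There are 7 choices for 1st place, 6 for 2nd, and so on down to 4 for position 4.
That gives 7 × 6 × 5 × 4 = 840.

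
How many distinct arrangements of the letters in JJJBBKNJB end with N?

Fix N in the last position and arrange the remaining 8 letters.
Those 8 letters have B appearing 3 times and J appearing 4 times, giving (8)!/(4!·3!) = 280.

280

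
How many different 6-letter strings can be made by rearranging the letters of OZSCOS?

OZSCOS has 6 letters with O appearing twice and S appearing twice.
Dividing 6! = 720 by 2!·2! = 4 for the repeated letters gives 180.

180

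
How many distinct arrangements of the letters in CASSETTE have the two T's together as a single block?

Treat the 2 copies of T as a single block. The multiset to arrange is then {TT, A, C, E, E, S, S}, 7 items in all.
That gives (7)!/(2!·2!) = 1260 arrangements.

1260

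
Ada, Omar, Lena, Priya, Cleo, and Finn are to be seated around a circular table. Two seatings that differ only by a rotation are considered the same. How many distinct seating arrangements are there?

Fix one person's seat to break rotational symmetry; the remaining 5 people can be arranged in (5)! = 120 ways.

120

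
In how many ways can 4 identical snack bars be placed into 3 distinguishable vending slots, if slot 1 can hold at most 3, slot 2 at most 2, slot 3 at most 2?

8

Ignoring the caps, the number of non-negative solutions to x_1+…+x_3 = 4 is C(6,2) = 15.
Subtract solutions that violate a single cap (substitute x_i' = x_i − (cap_i+1)): x_1 ≥ 4 gives C(2,2) = 1; x_2 ≥ 3 gives C(3,2) = 3; x_3 ≥ 3 gives C(3,2) = 3. Together 7.
No two caps can be exceeded simultaneously, so the pair terms are all 0.
By inclusion–exclusion the count is 15 − 7 + 0 = 8.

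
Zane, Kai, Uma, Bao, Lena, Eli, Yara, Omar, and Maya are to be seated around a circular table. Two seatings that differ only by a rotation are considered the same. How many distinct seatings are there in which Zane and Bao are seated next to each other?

Treat {Zane, Bao} as one unit (2 internal orders) and seat the resulting 8 units around the table: (7)! circular arrangements.
So 2 × (7)! = 2 × 5040 = 10080.

10080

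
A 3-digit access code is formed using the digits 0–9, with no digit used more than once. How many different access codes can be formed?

720

With no repetition, fill the 3 digits in order: 10 choices, then 9, down to 8.
10 × 9 × 8 = 720.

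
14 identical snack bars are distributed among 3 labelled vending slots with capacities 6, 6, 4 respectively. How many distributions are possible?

Without the upper bounds there are C(16,2) = 120 ways to split 14 among 3 vending slots.
Subtract solutions that violate a single cap (substitute x_i' = x_i − (cap_i+1)): x_1 ≥ 7 gives C(9,2) = 36; x_2 ≥ 7 gives C(9,2) = 36; x_3 ≥ 5 gives C(11,2) = 55. Together 127.
Add back pairs where two caps are both exceeded: 1 + 6 + 6 = 13.
By inclusion–exclusion the count is 120 − 127 + 13 = 6.

6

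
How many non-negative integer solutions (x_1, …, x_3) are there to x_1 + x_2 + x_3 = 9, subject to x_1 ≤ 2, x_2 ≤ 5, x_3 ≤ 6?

12

By stars and bars, unrestricted non-negative solutions to x_1+…+x_3 = 9 number C(9+2,2) = 55.
Subtract solutions that violate a single cap (substitute x_i' = x_i − (cap_i+1)): x_1 ≥ 3 gives C(8,2) = 28; x_2 ≥ 6 gives C(5,2) = 10; x_3 ≥ 7 gives C(4,2) = 6. Together 44.
Add back pairs where two caps are both exceeded: 1 + 0 + 0 = 1.
By inclusion–exclusion the count is 55 − 44 + 1 = 12.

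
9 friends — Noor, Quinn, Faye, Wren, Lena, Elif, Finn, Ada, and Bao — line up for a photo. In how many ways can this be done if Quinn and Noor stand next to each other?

80640

Place the 7 others and the Quinn-Noor pair as 8 objects in a line; the pair has 2 internal arrangements.
So the count is 2·(8)! = 80640.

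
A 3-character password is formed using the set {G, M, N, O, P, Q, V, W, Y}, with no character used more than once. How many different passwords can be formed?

This is a permutation of 3 out of 9: P(9,3) = 9!/6!.
9 × 8 × 7 = 504.

504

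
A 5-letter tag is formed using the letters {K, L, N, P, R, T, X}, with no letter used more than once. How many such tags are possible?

2520

Choose and order 5 of the 7 symbols: the first letter has 7 options, the next 6, and so on down to 3.
That product is 7 × 6 × 5 × 4 × 3 = 2520.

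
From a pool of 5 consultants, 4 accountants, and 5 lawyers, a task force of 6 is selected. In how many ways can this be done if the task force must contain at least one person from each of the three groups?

2625

With no constraint there are C(14,6) = 3003 possible selections.
Selections missing a whole group: no consultants → C(9,6) = 84; no accountants → C(10,6) = 210; no lawyers → C(9,6) = 84.
Add back selections omitting two groups (i.e. drawn from a single group): C(5,6) + C(4,6) + C(5,6) = 0.
By inclusion–exclusion: 3003 − 378 + 0 = 2625.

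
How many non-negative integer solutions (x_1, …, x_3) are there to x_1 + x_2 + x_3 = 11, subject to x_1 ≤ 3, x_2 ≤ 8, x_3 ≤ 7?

Ignoring the caps, the number of non-negative solutions to x_1+…+x_3 = 11 is C(13,2) = 78.
Subtract solutions that violate a single cap (substitute x_i' = x_i − (cap_i+1)): x_1 ≥ 4 gives C(9,2) = 36; x_2 ≥ 9 gives C(4,2) = 6; x_3 ≥ 8 gives C(5,2) = 10. Together 52.
No two caps can be exceeded simultaneously, so the pair terms are all 0.
By inclusion–exclusion the count is 78 − 52 + 0 = 26.

26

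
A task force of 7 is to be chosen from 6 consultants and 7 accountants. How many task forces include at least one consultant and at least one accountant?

1715

With no constraint there are C(13,7) = 1716 possible selections.
Selections missing a whole group: no consultants → C(7,7) = 1; no accountants → C(6,7) = 0.
Both groups omitted at once is impossible, so 1716 − 1 = 1715.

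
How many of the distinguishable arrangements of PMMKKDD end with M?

Fix M in the last position and arrange the remaining 6 letters.
Those 6 letters have D appearing twice and K appearing twice, giving (6)!/(2!·2!) = 180.

180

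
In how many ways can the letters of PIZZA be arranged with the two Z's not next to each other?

Total arrangements of PIZZA: 5!/(2!) = 60.
If the two Z's are adjacent, glue them into one block, leaving 4 items to arrange: (4)! = 24 ways.
Subtracting, 60 − 24 = 36 arrangements keep the Z's apart.

36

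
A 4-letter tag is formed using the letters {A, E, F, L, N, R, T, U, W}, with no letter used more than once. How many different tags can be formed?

3024

Choose and order 4 of the 9 symbols: the first letter has 9 options, the next 8, then 7, 6.
That product is 9 × 8 × 7 × 6 = 3024.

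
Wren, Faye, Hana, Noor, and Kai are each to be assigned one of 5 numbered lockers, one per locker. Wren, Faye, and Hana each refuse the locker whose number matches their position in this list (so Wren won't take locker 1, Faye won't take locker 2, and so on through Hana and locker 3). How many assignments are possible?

Let Aᵢ (for i ∈ {1, 2, 3}) be the placements that put person i in their forbidden locker. Any j of these fix j positions, leaving (5−j)! ways to fill the rest, and there are C(3,j) ways to pick which j.
By inclusion–exclusion, the number of valid placements is Σ_{j=0}^{3} (−1)^j C(3,j)·(5−j)!.
Computing: 120 − 72 + 18 − 2 = 64.

64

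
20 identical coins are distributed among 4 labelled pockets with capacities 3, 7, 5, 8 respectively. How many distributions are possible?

Ignoring the caps, the number of non-negative solutions to x_1+…+x_4 = 20 is C(23,3) = 1771.
Subtract solutions that violate a single cap (substitute x_i' = x_i − (cap_i+1)): x_1 ≥ 4 gives C(19,3) = 969; x_2 ≥ 8 gives C(15,3) = 455; x_3 ≥ 6 gives C(17,3) = 680; x_4 ≥ 9 gives C(14,3) = 364. Together 2468.
Add back pairs where two caps are both exceeded: 165 + 286 + 120 + 84 + 20 + 56 = 731.
Subtract triples: 10 + 0 + 4 + 0 = 14.
By inclusion–exclusion the count is 1771 − 2468 + 731 − 14 = 20.

20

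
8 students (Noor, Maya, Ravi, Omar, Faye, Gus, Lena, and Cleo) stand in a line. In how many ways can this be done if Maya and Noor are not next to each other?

Of the 8! = 40320 arrangements, those with Maya and Noor adjacent number 2 × 7! = 10080 (treat the pair as a block with 2 internal orders).
Complementary counting: 40320 − 10080 = 30240.

30240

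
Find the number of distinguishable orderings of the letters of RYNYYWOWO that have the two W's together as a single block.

Treat the 2 copies of W as a single block. The multiset to arrange is then {WW, N, O, O, R, Y, Y, Y}, 8 items in all.
That gives (8)!/(3!·2!) = 3360 arrangements.

3360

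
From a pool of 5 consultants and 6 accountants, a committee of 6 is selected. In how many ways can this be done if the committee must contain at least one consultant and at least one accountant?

Total 6-person selections from all 11: C(11,6) = 462.
Selections missing a whole group: no consultants → C(6,6) = 1; no accountants → C(5,6) = 0.
Both groups omitted at once is impossible, so 462 − 1 = 461.

461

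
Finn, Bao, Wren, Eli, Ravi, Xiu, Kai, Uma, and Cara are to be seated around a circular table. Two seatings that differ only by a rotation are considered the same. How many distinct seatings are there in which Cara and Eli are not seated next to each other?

30240

Without the restriction there are (8)! = 40320 seatings.
Seatings with Cara beside Eli: treat them as a block with 2 internal orders, giving 2 × (7)! = 10080.
Subtracting, 40320 − 10080 = 30240.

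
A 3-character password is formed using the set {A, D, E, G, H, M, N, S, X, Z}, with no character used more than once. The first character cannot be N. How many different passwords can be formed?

The first character has 10−1 = 9 choices (anything except N).
The remaining 2 characters are filled from the other 9 symbols without repetition: 9 × 8 = 72.
Total: 9 × 72 = 648.

648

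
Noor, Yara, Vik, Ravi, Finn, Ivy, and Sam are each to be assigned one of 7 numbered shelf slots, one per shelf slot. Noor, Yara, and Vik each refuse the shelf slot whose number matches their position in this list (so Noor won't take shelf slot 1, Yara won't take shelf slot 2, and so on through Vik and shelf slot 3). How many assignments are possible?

3216

Let Aᵢ (for i ∈ {1, 2, 3}) be the placements that put person i in their forbidden shelf slot. Any j of these fix j positions, leaving (7−j)! ways to fill the rest, and there are C(3,j) ways to pick which j.
By inclusion–exclusion, the number of valid placements is Σ_{j=0}^{3} (−1)^j C(3,j)·(7−j)!.
Computing: 5040 − 2160 + 360 − 24 = 3216.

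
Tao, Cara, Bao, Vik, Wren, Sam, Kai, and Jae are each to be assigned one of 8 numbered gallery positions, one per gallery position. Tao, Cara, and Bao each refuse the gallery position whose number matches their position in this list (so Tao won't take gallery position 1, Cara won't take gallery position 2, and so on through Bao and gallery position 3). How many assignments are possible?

Let Aᵢ (for i ∈ {1, 2, 3}) be the placements that put person i in their forbidden gallery position. Any j of these fix j positions, leaving (8−j)! ways to fill the rest, and there are C(3,j) ways to pick which j.
By inclusion–exclusion, the number of valid placements is Σ_{j=0}^{3} (−1)^j C(3,j)·(8−j)!.
Computing: 40320 − 15120 + 2160 − 120 = 27240.

27240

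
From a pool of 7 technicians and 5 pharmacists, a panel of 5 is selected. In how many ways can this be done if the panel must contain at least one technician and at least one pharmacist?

Total 5-person selections from all 12: C(12,5) = 792.
Selections missing a whole group: no technicians → C(5,5) = 1; no pharmacists → C(7,5) = 21.
Both groups omitted at once is impossible, so 792 − 22 = 770.

770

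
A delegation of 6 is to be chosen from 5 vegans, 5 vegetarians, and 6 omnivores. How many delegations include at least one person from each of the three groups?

6875

With no constraint there are C(16,6) = 8008 possible selections.
Subtract selections that omit an entire group: no vegans → C(11,6) = 462; no vegetarians → C(11,6) = 462; no omnivores → C(10,6) = 210.
Add back selections omitting two groups (i.e. drawn from a single group): C(5,6) + C(5,6) + C(6,6) = 1.
By inclusion–exclusion: 8008 − 1134 + 1 = 6875.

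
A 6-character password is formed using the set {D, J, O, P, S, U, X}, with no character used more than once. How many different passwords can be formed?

5040

With no repetition, fill the 6 characters in order: 7 choices, then 6, down to 2.
7 × 6 × 5 × 4 × 3 × 2 = 5040.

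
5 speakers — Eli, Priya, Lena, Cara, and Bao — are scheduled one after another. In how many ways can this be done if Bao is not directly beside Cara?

72

Of the 5! = 120 arrangements, those with Bao and Cara adjacent number 2 × 4! = 48 (treat the pair as a block with 2 internal orders).
Complementary counting: 120 − 48 = 72.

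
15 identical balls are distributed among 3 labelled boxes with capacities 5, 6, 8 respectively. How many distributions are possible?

15

By stars and bars, unrestricted non-negative solutions to x_1+…+x_3 = 15 number C(15+2,2) = 136.
Subtract solutions that violate a single cap (substitute x_i' = x_i − (cap_i+1)): x_1 ≥ 6 gives C(11,2) = 55; x_2 ≥ 7 gives C(10,2) = 45; x_3 ≥ 9 gives C(8,2) = 28. Together 128.
Add back pairs where two caps are both exceeded: 6 + 1 + 0 = 7.
By inclusion–exclusion the count is 136 − 128 + 7 = 15.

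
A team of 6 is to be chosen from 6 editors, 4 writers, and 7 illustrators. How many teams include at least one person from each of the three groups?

Unrestricted: C(17,6) = 12376 ways to pick any 6 of the 17.
Selections missing a whole group: no editors → C(11,6) = 462; no writers → C(13,6) = 1716; no illustrators → C(10,6) = 210.
Add back selections omitting two groups (i.e. drawn from a single group): C(6,6) + C(4,6) + C(7,6) = 8.
By inclusion–exclusion: 12376 − 2388 + 8 = 9996.

9996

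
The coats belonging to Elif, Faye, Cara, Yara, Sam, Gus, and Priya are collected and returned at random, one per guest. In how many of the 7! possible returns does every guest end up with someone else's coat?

Let Aᵢ be the assignments in which guest i gets their own coat. We want the size of the complement of A₁∪…∪A_7.
By inclusion–exclusion this is Σ_{j=0}^{7} (−1)^j C(7,j)·(7−j)!.
Computing: 5040 − 5040 + 2520 − 840 + 210 − 42 + 7 − 1 = 1854.

1854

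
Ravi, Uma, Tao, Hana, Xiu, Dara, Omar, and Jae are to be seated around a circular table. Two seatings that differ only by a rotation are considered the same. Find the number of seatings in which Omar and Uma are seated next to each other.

Treat {Omar, Uma} as one unit (2 internal orders) and seat the resulting 7 units around the table: (6)! circular arrangements.
So 2 × (6)! = 2 × 720 = 1440.

1440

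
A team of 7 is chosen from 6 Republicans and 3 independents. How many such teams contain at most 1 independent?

Split by how many independents are chosen (0 through 1).
Sum: C(3,0)·C(6,7) + C(3,1)·C(6,6) = 0 + 3 = 3.

3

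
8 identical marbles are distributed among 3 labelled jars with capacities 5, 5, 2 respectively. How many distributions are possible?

By stars and bars, unrestricted non-negative solutions to x_1+…+x_3 = 8 number C(8+2,2) = 45.
Subtract solutions that violate a single cap (substitute x_i' = x_i − (cap_i+1)): x_1 ≥ 6 gives C(4,2) = 6; x_2 ≥ 6 gives C(4,2) = 6; x_3 ≥ 3 gives C(7,2) = 21. Together 33.
No two caps can be exceeded simultaneously, so the pair terms are all 0.
By inclusion–exclusion the count is 45 − 33 + 0 = 12.

12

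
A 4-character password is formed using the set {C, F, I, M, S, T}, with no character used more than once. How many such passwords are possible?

360

This is a permutation of 4 out of 6: P(6,4) = 6!/2!.
That product is 6 × 5 × 4 × 3 = 360.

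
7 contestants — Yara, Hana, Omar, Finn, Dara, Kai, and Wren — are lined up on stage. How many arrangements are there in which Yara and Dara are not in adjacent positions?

3600

Of the 7! = 5040 arrangements, those with Yara and Dara adjacent number 2 × 6! = 1440 (treat the pair as a block with 2 internal orders).
Complementary counting: 5040 − 1440 = 3600.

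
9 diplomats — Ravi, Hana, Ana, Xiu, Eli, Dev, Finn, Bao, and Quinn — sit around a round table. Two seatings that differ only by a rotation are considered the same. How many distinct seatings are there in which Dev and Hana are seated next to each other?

Treat {Dev, Hana} as one unit (2 internal orders) and seat the resulting 8 units around the table: (7)! circular arrangements.
So 2 × (7)! = 2 × 5040 = 10080.

10080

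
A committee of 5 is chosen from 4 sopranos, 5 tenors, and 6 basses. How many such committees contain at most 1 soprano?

Split by how many sopranos are chosen (0 through 1).
Sum: C(4,0)·C(11,5) + C(4,1)·C(11,4) = 462 + 1320 = 1782.

1782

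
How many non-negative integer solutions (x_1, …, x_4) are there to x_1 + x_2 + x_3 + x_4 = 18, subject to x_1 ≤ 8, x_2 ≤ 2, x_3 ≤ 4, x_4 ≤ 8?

Without the upper bounds there are C(21,3) = 1330 ways to split 18 among 4 variables.
Subtract solutions that violate a single cap (substitute x_i' = x_i − (cap_i+1)): x_1 ≥ 9 gives C(12,3) = 220; x_2 ≥ 3 gives C(18,3) = 816; x_3 ≥ 5 gives C(16,3) = 560; x_4 ≥ 9 gives C(12,3) = 220. Together 1816.
Add back pairs where two caps are both exceeded: 84 + 35 + 1 + 286 + 84 + 35 = 525.
Subtract triples: 4 + 0 + 0 + 4 = 8.
By inclusion–exclusion the count is 1330 − 1816 + 525 − 8 = 31.

31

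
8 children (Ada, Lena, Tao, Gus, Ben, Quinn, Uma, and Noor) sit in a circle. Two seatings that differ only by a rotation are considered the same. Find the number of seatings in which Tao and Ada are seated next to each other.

1440

Glue Tao and Ada into a block (2 internal orders). Seating 7 units around a circle gives (6)! arrangements.
So 2 × (6)! = 2 × 720 = 1440.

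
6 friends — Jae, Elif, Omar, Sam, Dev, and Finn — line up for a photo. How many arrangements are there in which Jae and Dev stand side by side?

Treat {Jae, Dev} as a single unit. There are 5 units to order, and the pair itself can be ordered 2 ways.
So the count is 2·(5)! = 240.

240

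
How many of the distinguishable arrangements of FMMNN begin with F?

6

With the first slot taken by F, it remains to arrange the other 4 letters (MMNN).
Those 4 letters have M appearing twice and N appearing twice, giving (4)!/(2!·2!) = 6.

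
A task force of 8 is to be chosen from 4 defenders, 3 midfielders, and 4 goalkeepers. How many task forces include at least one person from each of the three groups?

164

Unrestricted: C(11,8) = 165 ways to pick any 8 of the 11.
Selections missing a whole group: no defenders → C(7,8) = 0; no midfielders → C(8,8) = 1; no goalkeepers → C(7,8) = 0.
Add back selections omitting two groups (i.e. drawn from a single group): C(4,8) + C(3,8) + C(4,8) = 0.
By inclusion–exclusion: 165 − 1 + 0 = 164.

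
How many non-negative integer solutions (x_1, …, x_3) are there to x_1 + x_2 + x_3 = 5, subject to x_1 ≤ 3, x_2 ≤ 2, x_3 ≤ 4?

11

Ignoring the caps, the number of non-negative solutions to x_1+…+x_3 = 5 is C(7,2) = 21.
Subtract solutions that violate a single cap (substitute x_i' = x_i − (cap_i+1)): x_1 ≥ 4 gives C(3,2) = 3; x_2 ≥ 3 gives C(4,2) = 6; x_3 ≥ 5 gives C(2,2) = 1. Together 10.
No two caps can be exceeded simultaneously, so the pair terms are all 0.
By inclusion–exclusion the count is 21 − 10 + 0 = 11.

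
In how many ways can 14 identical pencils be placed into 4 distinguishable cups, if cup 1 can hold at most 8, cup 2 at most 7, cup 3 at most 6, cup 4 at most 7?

336

Ignoring the caps, the number of non-negative solutions to x_1+…+x_4 = 14 is C(17,3) = 680.
Subtract solutions that violate a single cap (substitute x_i' = x_i − (cap_i+1)): x_1 ≥ 9 gives C(8,3) = 56; x_2 ≥ 8 gives C(9,3) = 84; x_3 ≥ 7 gives C(10,3) = 120; x_4 ≥ 8 gives C(9,3) = 84. Together 344.
No two caps can be exceeded simultaneously, so the pair terms are all 0.
By inclusion–exclusion the count is 680 − 344 + 0 = 336.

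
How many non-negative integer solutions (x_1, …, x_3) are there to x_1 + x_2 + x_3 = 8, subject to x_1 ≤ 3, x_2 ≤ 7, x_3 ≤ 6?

26

Without the upper bounds there are C(10,2) = 45 ways to split 8 among 3 variables.
Subtract solutions that violate a single cap (substitute x_i' = x_i − (cap_i+1)): x_1 ≥ 4 gives C(6,2) = 15; x_2 ≥ 8 gives C(2,2) = 1; x_3 ≥ 7 gives C(3,2) = 3. Together 19.
No two caps can be exceeded simultaneously, so the pair terms are all 0.
By inclusion–exclusion the count is 45 − 19 + 0 = 26.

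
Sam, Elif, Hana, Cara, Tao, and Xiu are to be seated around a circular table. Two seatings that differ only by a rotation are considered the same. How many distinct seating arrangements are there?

120

Seat Sam anywhere (absorbing the rotational symmetry), then permute the other 5: (5)! = 120.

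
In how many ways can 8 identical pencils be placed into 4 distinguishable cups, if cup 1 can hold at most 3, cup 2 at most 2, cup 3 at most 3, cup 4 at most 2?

Ignoring the caps, the number of non-negative solutions to x_1+…+x_4 = 8 is C(11,3) = 165.
Subtract solutions that violate a single cap (substitute x_i' = x_i − (cap_i+1)): x_1 ≥ 4 gives C(7,3) = 35; x_2 ≥ 3 gives C(8,3) = 56; x_3 ≥ 4 gives C(7,3) = 35; x_4 ≥ 3 gives C(8,3) = 56. Together 182.
Add back pairs where two caps are both exceeded: 4 + 1 + 4 + 4 + 10 + 4 = 27.
By inclusion–exclusion the count is 165 − 182 + 27 = 10.

10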